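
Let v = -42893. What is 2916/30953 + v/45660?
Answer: -1194522469/1413313980 ≈ -0.84519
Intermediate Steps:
2916/30953 + v/45660 = 2916/30953 - 42893/45660 = -1194522469/1413313980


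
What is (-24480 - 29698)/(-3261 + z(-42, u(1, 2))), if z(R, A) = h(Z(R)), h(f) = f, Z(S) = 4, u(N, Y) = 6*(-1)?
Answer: 54178/3257 ≈ 16.634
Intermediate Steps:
u(N, Y) = -6
z(R, A) = 4
(-24480 - 29698)/(-3261 + z(-42, u(1, 2))) = (-24480 - 29698)/(-3261 + 4) = -54178/(-3257) = -54178*(-1/3257) = 54178/3257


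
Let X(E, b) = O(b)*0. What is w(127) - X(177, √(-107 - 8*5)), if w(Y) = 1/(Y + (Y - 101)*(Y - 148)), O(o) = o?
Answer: -1/419 ≈ -0.0023866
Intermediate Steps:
w(Y) = 1/(Y + (-148 + Y)*(-101 + Y)) (w(Y) = 1/(Y + (-101 + Y)*(-148 + Y)) = 1/(Y + (-148 + Y)*(-101 + Y)))
X(E, b) = 0 (X(E, b) = b*0 = 0)
w(127) - X(177, √(-107 - 8*5)) = 1/(14948 + 127² - 248*127) - 1*0 = 1/(14948 + 16129 - 31496) + 0 = 1/(-419) + 0 = -1/419 + 0 = -1/419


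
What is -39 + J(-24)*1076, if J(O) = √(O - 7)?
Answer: -39 + 1076*I*√31 ≈ -39.0 + 5990.9*I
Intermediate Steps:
J(O) = √(-7 + O)
-39 + J(-24)*1076 = -39 + √(-7 - 24)*1076 = -39 + √(-31)*1076 = -39 + (I*√31)*1076 = -39 + 1076*I*√31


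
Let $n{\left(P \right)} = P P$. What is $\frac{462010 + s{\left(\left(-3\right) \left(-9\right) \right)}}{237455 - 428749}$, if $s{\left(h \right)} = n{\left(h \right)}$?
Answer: $- \frac{462739}{191294} \approx -2.419$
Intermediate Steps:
$n{\left(P \right)} = P^{2}$
$s{\left(h \right)} = h^{2}$
$\frac{462010 + s{\left(\left(-3\right) \left(-9\right) \right)}}{237455 - 428749} = \frac{462010 + \left(\left(-3\right) \left(-9\right)\right)^{2}}{237455 - 428749} = \frac{462010 + 27^{2}}{-191294} = \left(462010 + 729\right) \left(- \frac{1}{191294}\right) = 462739 \left(- \frac{1}{191294}\right) = - \frac{462739}{191294}$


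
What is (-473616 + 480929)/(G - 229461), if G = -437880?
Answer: -7313/667341 ≈ -0.010958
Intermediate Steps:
(-473616 + 480929)/(G - 229461) = (-473616 + 480929)/(-437880 - 229461) = 7313/(-667341) = 7313*(-1/667341) = -7313/667341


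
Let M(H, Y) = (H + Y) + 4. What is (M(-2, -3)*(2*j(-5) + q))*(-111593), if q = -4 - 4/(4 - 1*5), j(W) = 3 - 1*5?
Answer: -446372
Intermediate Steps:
M(H, Y) = 4 + H + Y
j(W) = -2 (j(W) = 3 - 5 = -2)
q = 0 (q = -4 - 4/(4 - 5) = -4 - 4/(-1) = -4 - 4*(-1) = -4 + 4 = 0)
(M(-2, -3)*(2*j(-5) + q))*(-111593) = ((4 - 2 - 3)*(2*(-2) + 0))*(-111593) = -(-4 + 0)*(-111593) = -1*(-4)*(-111593) = 4*(-111593) = -446372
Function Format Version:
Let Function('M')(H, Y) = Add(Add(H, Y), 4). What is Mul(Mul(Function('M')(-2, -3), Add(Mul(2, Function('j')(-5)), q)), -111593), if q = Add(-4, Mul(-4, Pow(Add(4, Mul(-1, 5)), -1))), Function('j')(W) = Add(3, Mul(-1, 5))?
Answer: -446372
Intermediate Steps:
Function('M')(H, Y) = Add(4, H, Y)
Function('j')(W) = -2 (Function('j')(W) = Add(3, -5) = -2)
q = 0 (q = Add(-4, Mul(-4, Pow(Add(4, -5), -1))) = Add(-4, Mul(-4, Pow(-1, -1))) = Add(-4, Mul(-4, -1)) = Add(-4, 4) = 0)
Mul(Mul(Function('M')(-2, -3), Add(Mul(2, Function('j')(-5)), q)), -111593) = Mul(Mul(Add(4, -2, -3), Add(Mul(2, -2), 0)), -111593) = Mul(Mul(-1, Add(-4, 0)), -111593) = Mul(Mul(-1, -4), -111593) = Mul(4, -111593) = -446372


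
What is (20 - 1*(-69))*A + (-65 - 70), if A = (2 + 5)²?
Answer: 4226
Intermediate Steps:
A = 49 (A = 7² = 49)
(20 - 1*(-69))*A + (-65 - 70) = (20 - 1*(-69))*49 + (-65 - 70) = (20 + 69)*49 - 135 = 89*49 - 135 = 4361 - 135 = 4226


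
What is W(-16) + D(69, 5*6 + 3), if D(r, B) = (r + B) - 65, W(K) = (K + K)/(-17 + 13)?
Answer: 45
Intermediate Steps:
W(K) = -K/2 (W(K) = (2*K)/(-4) = (2*K)*(-1/4) = -K/2)
D(r, B) = -65 + B + r (D(r, B) = (B + r) - 65 = -65 + B + r)
W(-16) + D(69, 5*6 + 3) = -1/2*(-16) + (-65 + (5*6 + 3) + 69) = 8 + (-65 + (30 + 3) + 69) = 8 + (-65 + 33 + 69) = 8 + 37 = 45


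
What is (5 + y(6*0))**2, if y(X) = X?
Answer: 25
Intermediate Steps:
(5 + y(6*0))**2 = (5 + 6*0)**2 = (5 + 0)**2 = 5**2 = 25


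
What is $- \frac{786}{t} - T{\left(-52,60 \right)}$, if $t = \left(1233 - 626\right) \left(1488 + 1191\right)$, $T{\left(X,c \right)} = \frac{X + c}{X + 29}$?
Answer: $\frac{4330382}{12467173} \approx 0.34734$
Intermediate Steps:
$T{\left(X,c \right)} = \frac{X + c}{29 + X}$
$t = 1626153$ ($t = 607 \cdot 2679 = 1626153$)
$- \frac{786}{t} - T{\left(-52,60 \right)} = - \frac{786}{1626153} - \frac{-52 + 60}{29 - 52} = \left(-786\right) \frac{1}{1626153} - \frac{1}{-23} \cdot 8 = - \frac{262}{542051} - \left(- \frac{1}{23}\right) 8 = - \frac{262}{542051} - - \frac{8}{23} = - \frac{262}{542051} + \frac{8}{23} = \frac{4330382}{12467173}$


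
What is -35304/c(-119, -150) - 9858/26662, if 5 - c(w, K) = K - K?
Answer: -470662269/66655 ≈ -7061.2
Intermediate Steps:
c(w, K) = 5 (c(w, K) = 5 - (K - K) = 5 - 1*0 = 5 + 0 = 5)
-35304/c(-119, -150) - 9858/26662 = -35304/5 - 9858/26662 = -35304*⅕ - 9858*1/26662 = -35304/5 - 4929/13331 = -470662269/66655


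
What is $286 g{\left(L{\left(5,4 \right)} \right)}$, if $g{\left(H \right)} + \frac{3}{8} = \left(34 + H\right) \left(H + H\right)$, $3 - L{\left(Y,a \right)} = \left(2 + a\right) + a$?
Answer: $- \frac{432861}{4} \approx -1.0822 \cdot 10^{5}$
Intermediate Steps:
$L{\left(Y,a \right)} = 1 - 2 a$ ($L{\left(Y,a \right)} = 3 - \left(\left(2 + a\right) + a\right) = 3 - \left(2 + 2 a\right) = 1 - 2 a$)
$g{\left(H \right)} = - \frac{3}{8} + 2 H \left(34 + H\right)$ ($g{\left(H \right)} = - \frac{3}{8} + \left(34 + H\right) \left(H + H\right) = - \frac{3}{8} + \left(34 + H\right) 2 H = - \frac{3}{8} + 2 H \left(34 + H\right)$)
$286 g{\left(L{\left(5,4 \right)} \right)} = 286 \left(- \frac{3}{8} + 2 \left(1 - 8\right)^{2} + 68 \left(1 - 8\right)\right) = 286 \left(- \frac{3}{8} + 2 \left(-7\right)^{2} + 68 \left(-7\right)\right) = 286 \left(- \frac{3}{8} + 2 \cdot 49 - 476\right) = 286 \left(- \frac{3}{8} + 98 - 476\right) = 286 \left(- \frac{3027}{8}\right) = - \frac{432861}{4}$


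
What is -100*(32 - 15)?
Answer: -1700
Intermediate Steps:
-100*(32 - 15) = -100*17 = -1700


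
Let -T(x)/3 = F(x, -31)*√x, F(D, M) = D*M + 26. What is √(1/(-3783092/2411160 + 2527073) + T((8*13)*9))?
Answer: √(918226021290432630 + 1210842997114585965756027028380*√26)/1523293387897 ≈ 1631.2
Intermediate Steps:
F(D, M) = 26 + D*M
T(x) = -3*√x*(26 - 31*x) (T(x) = -3*(26 + x*(-31))*√x = -3*(26 - 31*x)*√x = -3*√x*(26 - 31*x))
√(1/(-3783092/2411160 + 2527073) + T((8*13)*9)) = √(1/(-3783092/2411160 + 2527073) + √((8*13)*9)*(-78 + 93*((8*13)*9))) = √(1/(-3783092*1/2411160 + 2527073) + √(104*9)*(-78 + 93*(104*9))) = √(1/(-945773/602790 + 2527073) + √936*(-78 + 93*936)) = √(1/(1523293387897/602790) + (6*√26)*(-78 + 87048)) = √(602790/1523293387897 + (6*√26)*86970) = √(602790/1523293387897 + 521820*√26)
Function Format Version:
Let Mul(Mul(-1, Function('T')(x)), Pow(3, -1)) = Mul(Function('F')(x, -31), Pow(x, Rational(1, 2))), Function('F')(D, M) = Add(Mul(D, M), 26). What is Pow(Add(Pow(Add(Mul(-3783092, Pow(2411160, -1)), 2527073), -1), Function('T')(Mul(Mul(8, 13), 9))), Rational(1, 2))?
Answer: Mul(Rational(1, 1523293387897), Pow(Add(918226021290432630, Mul(1210842997114585965756027028380, Pow(26, Rational(1, 2)))), Rational(1, 2))) ≈ 1631.2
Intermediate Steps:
Function('F')(D, M) = Add(26, Mul(D, M))
Function('T')(x) = Mul(-3, Pow(x, Rational(1, 2)), Add(26, Mul(-31, x))) (Function('T')(x) = Mul(-3, Mul(Add(26, Mul(x, -31)), Pow(x, Rational(1, 2)))) = Mul(-3, Mul(Add(26, Mul(-31, x)), Pow(x, Rational(1, 2)))) = Mul(-3, Mul(Pow(x, Rational(1, 2)), Add(26, Mul(-31, x)))) = Mul(-3, Pow(x, Rational(1, 2)), Add(26, Mul(-31, x))))
Pow(Add(Pow(Add(Mul(-3783092, Pow(2411160, -1)), 2527073), -1), Function('T')(Mul(Mul(8, 13), 9))), Rational(1, 2)) = Pow(Add(Pow(Add(Mul(-3783092, Pow(2411160, -1)), 2527073), -1), Mul(Pow(Mul(Mul(8, 13), 9), Rational(1, 2)), Add(-78, Mul(93, Mul(Mul(8, 13), 9))))), Rational(1, 2)) = Pow(Add(Pow(Add(Mul(-3783092, Rational(1, 2411160)), 2527073), -1), Mul(Pow(Mul(104, 9), Rational(1, 2)), Add(-78, Mul(93, Mul(104, 9))))), Rational(1, 2)) = Pow(Add(Pow(Add(Rational(-945773, 602790), 2527073), -1), Mul(Pow(936, Rational(1, 2)), Add(-78, Mul(93, 936)))), Rational(1, 2)) = Pow(Add(Pow(Rational(1523293387897, 602790), -1), Mul(Mul(6, Pow(26, Rational(1, 2))), Add(-78, 87048))), Rational(1, 2)) = Pow(Add(Rational(602790, 1523293387897), Mul(Mul(6, Pow(26, Rational(1, 2))), 86970)), Rational(1, 2)) = Pow(Add(Rational(602790, 1523293387897), Mul(521820, Pow(26, Rational(1, 2)))), Rational(1, 2))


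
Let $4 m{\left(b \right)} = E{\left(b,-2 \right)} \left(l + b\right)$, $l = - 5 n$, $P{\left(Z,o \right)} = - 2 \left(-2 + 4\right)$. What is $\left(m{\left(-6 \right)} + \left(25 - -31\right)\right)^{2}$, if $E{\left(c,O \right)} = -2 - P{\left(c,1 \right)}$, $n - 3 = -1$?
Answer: $2304$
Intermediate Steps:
$P{\left(Z,o \right)} = -4$ ($P{\left(Z,o \right)} = \left(-2\right) 2 = -4$)
$n = 2$ ($n = 3 - 1 = 2$)
$l = -10$ ($l = \left(-5\right) 2 = -10$)
$E{\left(c,O \right)} = 2$ ($E{\left(c,O \right)} = -2 - -4 = -2 + 4 = 2$)
$m{\left(b \right)} = -5 + \frac{b}{2}$ ($m{\left(b \right)} = \frac{2 \left(-10 + b\right)}{4} = \frac{-20 + 2 b}{4} = -5 + \frac{b}{2}$)
$\left(m{\left(-6 \right)} + \left(25 - -31\right)\right)^{2} = \left(\left(-5 + \frac{1}{2} \left(-6\right)\right) + \left(25 - -31\right)\right)^{2} = \left(\left(-5 - 3\right) + \left(25 + 31\right)\right)^{2} = \left(-8 + 56\right)^{2} = 48^{2} = 2304$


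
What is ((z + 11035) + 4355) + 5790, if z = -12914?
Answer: 8266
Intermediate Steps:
((z + 11035) + 4355) + 5790 = ((-12914 + 11035) + 4355) + 5790 = (-1879 + 4355) + 5790 = 2476 + 5790 = 8266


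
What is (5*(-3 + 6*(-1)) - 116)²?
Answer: 25921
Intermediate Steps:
(5*(-3 + 6*(-1)) - 116)² = (5*(-3 - 6) - 116)² = (5*(-9) - 116)² = (-45 - 116)² = (-161)² = 25921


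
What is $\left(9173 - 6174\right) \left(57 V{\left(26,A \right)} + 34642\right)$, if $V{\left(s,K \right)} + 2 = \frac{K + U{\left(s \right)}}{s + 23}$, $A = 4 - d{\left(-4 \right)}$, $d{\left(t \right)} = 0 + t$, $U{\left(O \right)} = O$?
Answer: $\frac{5079736190}{49} \approx 1.0367 \cdot 10^{8}$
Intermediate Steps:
$d{\left(t \right)} = t$
$A = 8$ ($A = 4 - -4 = 4 + 4 = 8$)
$V{\left(s,K \right)} = -2 + \frac{K + s}{23 + s}$ ($V{\left(s,K \right)} = -2 + \frac{K + s}{s + 23} = -2 + \frac{K + s}{23 + s}$)
$\left(9173 - 6174\right) \left(57 V{\left(26,A \right)} + 34642\right) = \left(9173 - 6174\right) \left(57 \frac{-46 + 8 - 26}{23 + 26} + 34642\right) = 2999 \left(57 \frac{-46 + 8 - 26}{49} + 34642\right) = 2999 \left(57 \cdot \frac{1}{49} \left(-64\right) + 34642\right) = 2999 \left(57 \left(- \frac{64}{49}\right) + 34642\right) = 2999 \left(- \frac{3648}{49} + 34642\right) = 2999 \cdot \frac{1693810}{49} = \frac{5079736190}{49}$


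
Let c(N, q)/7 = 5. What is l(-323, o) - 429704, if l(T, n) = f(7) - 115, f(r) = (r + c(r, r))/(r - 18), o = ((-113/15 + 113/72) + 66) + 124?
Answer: -4728051/11 ≈ -4.2982e+5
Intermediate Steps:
c(N, q) = 35 (c(N, q) = 7*5 = 35)
o = 66253/360 (o = ((-113*1/15 + 113*(1/72)) + 66) + 124 = ((-113/15 + 113/72) + 66) + 124 = (-2147/360 + 66) + 124 = 21613/360 + 124 = 66253/360 ≈ 184.04)
f(r) = (35 + r)/(-18 + r) (f(r) = (r + 35)/(r - 18) = (35 + r)/(-18 + r))
l(T, n) = -1307/11 (l(T, n) = (35 + 7)/(-18 + 7) - 115 = 42/(-11) - 115 = -1/11*42 - 115 = -42/11 - 115 = -1307/11)
l(-323, o) - 429704 = -1307/11 - 429704 = -4728051/11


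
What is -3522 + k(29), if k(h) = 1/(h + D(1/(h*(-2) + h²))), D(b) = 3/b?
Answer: -8375315/2378 ≈ -3522.0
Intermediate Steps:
k(h) = 1/(-5*h + 3*h²) (k(h) = 1/(h + 3/(1/(h*(-2) + h²))) = 1/(h + 3/(1/(-2*h + h²))) = 1/(h + 3/(1/(h² - 2*h))) = 1/(h + 3*(h² - 2*h)) = 1/(h + (-6*h + 3*h²)) = 1/(-5*h + 3*h²))
-3522 + k(29) = -3522 + 1/(29*(-5 + 3*29)) = -3522 + 1/(29*(-5 + 87)) = -3522 + (1/29)/82 = -3522 + (1/29)*(1/82) = -3522 + 1/2378 = -8375315/2378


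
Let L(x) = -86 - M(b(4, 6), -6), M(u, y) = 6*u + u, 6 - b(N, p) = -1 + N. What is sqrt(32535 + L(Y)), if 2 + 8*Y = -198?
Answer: 22*sqrt(67) ≈ 180.08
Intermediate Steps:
b(N, p) = 7 - N (b(N, p) = 6 - (-1 + N) = 6 + (1 - N) = 7 - N)
M(u, y) = 7*u
Y = -25 (Y = -1/4 + (1/8)*(-198) = -1/4 - 99/4 = -25)
L(x) = -107 (L(x) = -86 - 7*(7 - 1*4) = -86 - 7*(7 - 4) = -86 - 7*3 = -86 - 1*21 = -86 - 21 = -107)
sqrt(32535 + L(Y)) = sqrt(32535 - 107) = sqrt(32428) = 22*sqrt(67)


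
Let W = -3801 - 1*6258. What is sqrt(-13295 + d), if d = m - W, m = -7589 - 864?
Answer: I*sqrt(11689) ≈ 108.12*I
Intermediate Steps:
m = -8453
W = -10059 (W = -3801 - 6258 = -10059)
d = 1606 (d = -8453 - 1*(-10059) = -8453 + 10059 = 1606)
sqrt(-13295 + d) = sqrt(-13295 + 1606) = sqrt(-11689) = I*sqrt(11689)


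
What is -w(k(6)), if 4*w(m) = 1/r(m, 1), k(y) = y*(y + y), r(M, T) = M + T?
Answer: -1/292 ≈ -0.0034247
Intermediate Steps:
k(y) = 2*y**2 (k(y) = y*(2*y) = 2*y**2)
w(m) = 1/(4*(1 + m)) (w(m) = 1/(4*(m + 1)) = 1/(4*(1 + m)))
-w(k(6)) = -1/(4*(1 + 2*6**2)) = -1/(4*(1 + 2*36)) = -1/(4*(1 + 72)) = -1/(4*73) = -1*1/292 = -1/292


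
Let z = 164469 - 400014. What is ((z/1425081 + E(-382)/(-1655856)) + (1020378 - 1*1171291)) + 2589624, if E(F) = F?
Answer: 959116082552025053/393288154056 ≈ 2.4387e+6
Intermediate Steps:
z = -235545
((z/1425081 + E(-382)/(-1655856)) + (1020378 - 1*1171291)) + 2589624 = ((-235545/1425081 - 382/(-1655856)) + (1020378 - 1*1171291)) + 2589624 = ((-235545*1/1425081 - 382*(-1/1655856)) + (1020378 - 1171291)) + 2589624 = ((-78515/475027 + 191/827928) - 150913) + 2589624 = (-64914036763/393288154056 - 150913) + 2589624 = -59352360107089891/393288154056 + 2589624 = 959116082552025053/393288154056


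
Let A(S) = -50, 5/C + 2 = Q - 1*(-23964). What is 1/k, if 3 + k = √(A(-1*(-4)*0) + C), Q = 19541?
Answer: -130509/2566672 - I*√94625332935/2566672 ≈ -0.050848 - 0.11985*I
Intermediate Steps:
C = 5/43503 (C = 5/(-2 + (19541 - 1*(-23964))) = 5/(-2 + (19541 + 23964)) = 5/(-2 + 43505) = 5/43503 ≈ 0.00011493)
k = -3 + I*√94625332935/43503 (k = -3 + √(-50 + 5/43503) = -3 + √(-2175145/43503) = -3 + I*√94625332935/43503 ≈ -3.0 + 7.0711*I)
1/k = 1/(-3 + I*√94625332935/43503)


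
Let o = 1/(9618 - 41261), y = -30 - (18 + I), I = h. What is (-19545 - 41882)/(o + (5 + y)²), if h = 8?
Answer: -1943734561/82303442 ≈ -23.617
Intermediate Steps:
I = 8
y = -56 (y = -30 - (18 + 8) = -30 - 1*26 = -30 - 26 = -56)
o = -1/31643 (o = 1/(-31643) = -1/31643 ≈ -3.1603e-5)
(-19545 - 41882)/(o + (5 + y)²) = (-19545 - 41882)/(-1/31643 + (5 - 56)²) = -61427/(-1/31643 + (-51)²) = -61427/(-1/31643 + 2601) = -61427/82303442/31643 = -61427*31643/82303442 = -1943734561/82303442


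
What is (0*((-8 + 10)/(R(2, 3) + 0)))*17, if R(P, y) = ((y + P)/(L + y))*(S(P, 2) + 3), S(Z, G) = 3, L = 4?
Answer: 0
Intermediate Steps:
R(P, y) = 6*(P + y)/(4 + y) (R(P, y) = ((y + P)/(4 + y))*(3 + 3) = ((P + y)/(4 + y))*6 = 6*(P + y)/(4 + y))
(0*((-8 + 10)/(R(2, 3) + 0)))*17 = (0*((-8 + 10)/(6*(2 + 3)/(4 + 3) + 0)))*17 = (0*(2/(6*5/7 + 0)))*17 = (0*(2/(6*(1/7)*5 + 0)))*17 = (0*(2/(30/7 + 0)))*17 = (0*(2/(30/7)))*17 = (0*(2*(7/30)))*17 = (0*(7/15))*17 = 0*17 = 0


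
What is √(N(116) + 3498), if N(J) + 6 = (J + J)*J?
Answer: 2*√7601 ≈ 174.37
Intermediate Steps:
N(J) = -6 + 2*J² (N(J) = -6 + (J + J)*J = -6 + (2*J)*J = -6 + 2*J²)
√(N(116) + 3498) = √((-6 + 2*116²) + 3498) = √((-6 + 2*13456) + 3498) = √((-6 + 26912) + 3498) = √(26906 + 3498) = √30404 = 2*√7601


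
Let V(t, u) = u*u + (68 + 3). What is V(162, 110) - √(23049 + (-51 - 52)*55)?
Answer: 12171 - 2*√4346 ≈ 12039.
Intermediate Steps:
V(t, u) = 71 + u² (V(t, u) = u² + 71 = 71 + u²)
V(162, 110) - √(23049 + (-51 - 52)*55) = (71 + 110²) - √(23049 + (-51 - 52)*55) = (71 + 12100) - √(23049 - 103*55) = 12171 - √(23049 - 5665) = 12171 - √17384 = 12171 - 2*√4346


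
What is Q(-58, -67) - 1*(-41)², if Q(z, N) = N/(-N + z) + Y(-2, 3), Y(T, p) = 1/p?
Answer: -15193/9 ≈ -1688.1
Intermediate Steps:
Q(z, N) = ⅓ + N/(z - N) (Q(z, N) = N/(-N + z) + 1/3 = N/(z - N) + ⅓ = ⅓ + N/(z - N))
Q(-58, -67) - 1*(-41)² = (-58 + 2*(-67))/(3*(-58 - 1*(-67))) - 1*(-41)² = (-58 - 134)/(3*(-58 + 67)) - 1*1681 = (⅓)*(-192)/9 - 1681 = (⅓)*(⅑)*(-192) - 1681 = -64/9 - 1681 = -15193/9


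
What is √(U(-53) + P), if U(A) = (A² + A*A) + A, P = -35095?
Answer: I*√29530 ≈ 171.84*I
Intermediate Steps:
U(A) = A + 2*A² (U(A) = (A² + A²) + A = 2*A² + A = A + 2*A²)
√(U(-53) + P) = √(-53*(1 + 2*(-53)) - 35095) = √(-53*(1 - 106) - 35095) = √(-53*(-105) - 35095) = √(5565 - 35095) = √(-29530) = I*√29530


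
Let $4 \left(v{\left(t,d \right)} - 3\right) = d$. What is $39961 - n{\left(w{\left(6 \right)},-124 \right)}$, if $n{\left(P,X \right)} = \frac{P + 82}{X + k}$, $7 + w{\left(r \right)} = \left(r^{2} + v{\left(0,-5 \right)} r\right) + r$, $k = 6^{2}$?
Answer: $\frac{7033391}{176} \approx 39962.0$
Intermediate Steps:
$k = 36$
$v{\left(t,d \right)} = 3 + \frac{d}{4}$
$w{\left(r \right)} = -7 + r^{2} + \frac{11 r}{4}$ ($w{\left(r \right)} = -7 + \left(\left(r^{2} + \left(3 + \frac{1}{4} \left(-5\right)\right) r\right) + r\right) = -7 + \left(\left(r^{2} + \left(3 - \frac{5}{4}\right) r\right) + r\right) = -7 + \left(\left(r^{2} + \frac{7 r}{4}\right) + r\right) = -7 + \left(r^{2} + \frac{11 r}{4}\right) = -7 + r^{2} + \frac{11 r}{4}$)
$n{\left(P,X \right)} = \frac{82 + P}{36 + X}$ ($n{\left(P,X \right)} = \frac{P + 82}{X + 36} = \frac{82 + P}{36 + X}$)
$39961 - n{\left(w{\left(6 \right)},-124 \right)} = 39961 - \frac{82 + \left(-7 + 6^{2} + \frac{11}{4} \cdot 6\right)}{36 - 124} = 39961 - \frac{82 + \left(-7 + 36 + \frac{33}{2}\right)}{-88} = 39961 - - \frac{82 + \frac{91}{2}}{88} = 39961 - \left(- \frac{1}{88}\right) \frac{255}{2} = 39961 - - \frac{255}{176} = 39961 + \frac{255}{176} = \frac{7033391}{176}$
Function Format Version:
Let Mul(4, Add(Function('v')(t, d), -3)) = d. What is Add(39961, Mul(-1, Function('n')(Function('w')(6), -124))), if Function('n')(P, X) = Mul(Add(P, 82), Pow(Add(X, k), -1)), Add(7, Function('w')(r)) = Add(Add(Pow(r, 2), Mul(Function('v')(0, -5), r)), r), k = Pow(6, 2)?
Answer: Rational(7033391, 176) ≈ 39962.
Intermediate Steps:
k = 36
Function('v')(t, d) = Add(3, Mul(Rational(1, 4), d))
Function('w')(r) = Add(-7, Pow(r, 2), Mul(Rational(11, 4), r)) (Function('w')(r) = Add(-7, Add(Add(Pow(r, 2), Mul(Add(3, Mul(Rational(1, 4), -5)), r)), r)) = Add(-7, Add(Add(Pow(r, 2), Mul(Add(3, Rational(-5, 4)), r)), r)) = Add(-7, Add(Add(Pow(r, 2), Mul(Rational(7, 4), r)), r)) = Add(-7, Add(Pow(r, 2), Mul(Rational(11, 4), r))) = Add(-7, Pow(r, 2), Mul(Rational(11, 4), r)))
Function('n')(P, X) = Mul(Pow(Add(36, X), -1), Add(82, P)) (Function('n')(P, X) = Mul(Add(P, 82), Pow(Add(X, 36), -1)) = Mul(Add(82, P), Pow(Add(36, X), -1)) = Mul(Pow(Add(36, X), -1), Add(82, P)))
Add(39961, Mul(-1, Function('n')(Function('w')(6), -124))) = Add(39961, Mul(-1, Mul(Pow(Add(36, -124), -1), Add(82, Add(-7, Pow(6, 2), Mul(Rational(11, 4), 6)))))) = Add(39961, Mul(-1, Mul(Pow(-88, -1), Add(82, Add(-7, 36, Rational(33, 2)))))) = Add(39961, Mul(-1, Mul(Rational(-1, 88), Add(82, Rational(91, 2))))) = Add(39961, Mul(-1, Mul(Rational(-1, 88), Rational(255, 2)))) = Add(39961, Mul(-1, Rational(-255, 176))) = Add(39961, Rational(255, 176)) = Rational(7033391, 176)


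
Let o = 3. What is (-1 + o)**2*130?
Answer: 520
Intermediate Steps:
(-1 + o)**2*130 = (-1 + 3)**2*130 = 2**2*130 = 4*130 = 520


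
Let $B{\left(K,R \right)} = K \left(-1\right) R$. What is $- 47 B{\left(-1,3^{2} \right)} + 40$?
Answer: $-383$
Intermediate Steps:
$B{\left(K,R \right)} = - K R$
$- 47 B{\left(-1,3^{2} \right)} + 40 = - 47 \left(\left(-1\right) \left(-1\right) 3^{2}\right) + 40 = - 47 \left(\left(-1\right) \left(-1\right) 9\right) + 40 = \left(-47\right) 9 + 40 = -423 + 40 = -383$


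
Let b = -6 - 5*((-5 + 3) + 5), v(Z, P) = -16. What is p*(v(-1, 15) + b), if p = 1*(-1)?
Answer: 37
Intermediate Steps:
b = -21 (b = -6 - 5*(-2 + 5) = -6 - 5*3 = -6 - 15 = -21)
p = -1
p*(v(-1, 15) + b) = -(-16 - 21) = -1*(-37) = 37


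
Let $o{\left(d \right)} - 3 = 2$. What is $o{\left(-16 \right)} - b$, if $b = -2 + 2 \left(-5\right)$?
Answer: $17$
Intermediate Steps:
$b = -12$ ($b = -2 - 10 = -12$)
$o{\left(d \right)} = 5$ ($o{\left(d \right)} = 3 + 2 = 5$)
$o{\left(-16 \right)} - b = 5 - -12 = 5 + 12 = 17$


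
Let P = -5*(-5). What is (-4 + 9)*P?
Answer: 125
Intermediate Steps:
P = 25
(-4 + 9)*P = (-4 + 9)*25 = 5*25 = 125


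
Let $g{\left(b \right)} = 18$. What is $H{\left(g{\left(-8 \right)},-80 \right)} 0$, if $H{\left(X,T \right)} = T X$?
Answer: $0$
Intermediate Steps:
$H{\left(g{\left(-8 \right)},-80 \right)} 0 = \left(-80\right) 18 \cdot 0 = \left(-1440\right) 0 = 0$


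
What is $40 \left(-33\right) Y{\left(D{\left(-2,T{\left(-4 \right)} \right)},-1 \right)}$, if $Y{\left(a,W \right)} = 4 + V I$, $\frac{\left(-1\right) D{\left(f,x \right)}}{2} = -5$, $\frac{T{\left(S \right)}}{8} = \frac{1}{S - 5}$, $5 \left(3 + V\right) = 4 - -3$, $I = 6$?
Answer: $7392$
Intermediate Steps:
$V = - \frac{8}{5}$ ($V = -3 + \frac{4 - -3}{5} = -3 + \frac{4 + 3}{5} = -3 + \frac{1}{5} \cdot 7 = -3 + \frac{7}{5} = - \frac{8}{5} \approx -1.6$)
$T{\left(S \right)} = \frac{8}{-5 + S}$ ($T{\left(S \right)} = \frac{8}{S - 5} = \frac{8}{-5 + S}$)
$D{\left(f,x \right)} = 10$ ($D{\left(f,x \right)} = \left(-2\right) \left(-5\right) = 10$)
$Y{\left(a,W \right)} = - \frac{28}{5}$ ($Y{\left(a,W \right)} = 4 - \frac{48}{5} = - \frac{28}{5}$)
$40 \left(-33\right) Y{\left(D{\left(-2,T{\left(-4 \right)} \right)},-1 \right)} = 40 \left(-33\right) \left(- \frac{28}{5}\right) = \left(-1320\right) \left(- \frac{28}{5}\right) = 7392$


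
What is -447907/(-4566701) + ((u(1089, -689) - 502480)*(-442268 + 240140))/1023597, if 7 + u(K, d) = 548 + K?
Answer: 5707581824185559/57709400537 ≈ 98902.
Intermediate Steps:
u(K, d) = 541 + K (u(K, d) = -7 + (548 + K) = 541 + K)
-447907/(-4566701) + ((u(1089, -689) - 502480)*(-442268 + 240140))/1023597 = -447907/(-4566701) + (((541 + 1089) - 502480)*(-442268 + 240140))/1023597 = -447907*(-1/4566701) + ((1630 - 502480)*(-202128))*(1/1023597) = 447907/4566701 - 500850*(-202128)*(1/1023597) = 447907/4566701 + 101235808800*(1/1023597) = 447907/4566701 + 1249824800/12637 = 5707581824185559/57709400537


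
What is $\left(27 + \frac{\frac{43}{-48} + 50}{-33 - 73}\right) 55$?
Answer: $\frac{7426045}{5088} \approx 1459.5$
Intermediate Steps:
$\left(27 + \frac{\frac{43}{-48} + 50}{-33 - 73}\right) 55 = \left(27 + \frac{43 \left(- \frac{1}{48}\right) + 50}{-106}\right) 55 = \left(27 + \left(- \frac{43}{48} + 50\right) \left(- \frac{1}{106}\right)\right) 55 = \left(27 + \frac{2357}{48} \left(- \frac{1}{106}\right)\right) 55 = \left(27 - \frac{2357}{5088}\right) 55 = \frac{135019}{5088} \cdot 55 = \frac{7426045}{5088}$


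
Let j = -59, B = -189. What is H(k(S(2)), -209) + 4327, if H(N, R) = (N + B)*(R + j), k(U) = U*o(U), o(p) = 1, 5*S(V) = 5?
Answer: 54711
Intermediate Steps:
S(V) = 1 (S(V) = (⅕)*5 = 1)
k(U) = U (k(U) = U*1 = U)
H(N, R) = (-189 + N)*(-59 + R) (H(N, R) = (N - 189)*(R - 59) = (-189 + N)*(-59 + R))
H(k(S(2)), -209) + 4327 = (11151 - 189*(-209) - 59*1 + 1*(-209)) + 4327 = (11151 + 39501 - 59 - 209) + 4327 = 50384 + 4327 = 54711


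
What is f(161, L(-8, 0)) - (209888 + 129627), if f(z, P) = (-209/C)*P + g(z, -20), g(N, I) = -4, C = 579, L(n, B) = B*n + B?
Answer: -339519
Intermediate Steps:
L(n, B) = B + B*n
f(z, P) = -4 - 209*P/579 (f(z, P) = (-209/579)*P - 4 = (-209*1/579)*P - 4 = -209*P/579 - 4 = -4 - 209*P/579)
f(161, L(-8, 0)) - (209888 + 129627) = (-4 - 0*(1 - 8)) - (209888 + 129627) = (-4 - 0*(-7)) - 1*339515 = (-4 - 209/579*0) - 339515 = (-4 + 0) - 339515 = -4 - 339515 = -339519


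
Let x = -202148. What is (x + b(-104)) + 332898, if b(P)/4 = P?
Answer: 130334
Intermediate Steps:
b(P) = 4*P
(x + b(-104)) + 332898 = (-202148 + 4*(-104)) + 332898 = (-202148 - 416) + 332898 = -202564 + 332898 = 130334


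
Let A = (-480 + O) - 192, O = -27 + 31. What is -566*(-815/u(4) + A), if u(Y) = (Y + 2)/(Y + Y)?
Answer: 2979424/3 ≈ 9.9314e+5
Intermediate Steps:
O = 4
A = -668 (A = (-480 + 4) - 192 = -476 - 192 = -668)
u(Y) = (2 + Y)/(2*Y) (u(Y) = (2 + Y)/((2*Y)) = (2 + Y)*(1/(2*Y)) = (2 + Y)/(2*Y))
-566*(-815/u(4) + A) = -566*(-815*8/(2 + 4) - 668) = -566*(-815/((½)*(¼)*6) - 668) = -566*(-815/¾ - 668) = -566*(-815*4/3 - 668) = -566*(-3260/3 - 668) = -566*(-5264/3) = 2979424/3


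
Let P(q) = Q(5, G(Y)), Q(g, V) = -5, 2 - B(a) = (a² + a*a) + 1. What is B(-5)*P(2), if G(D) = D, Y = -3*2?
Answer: 245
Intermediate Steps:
Y = -6
B(a) = 1 - 2*a² (B(a) = 2 - ((a² + a*a) + 1) = 2 - ((a² + a²) + 1) = 2 - (2*a² + 1) = 2 - (1 + 2*a²) = 2 + (-1 - 2*a²) = 1 - 2*a²)
P(q) = -5
B(-5)*P(2) = (1 - 2*(-5)²)*(-5) = (1 - 2*25)*(-5) = (1 - 50)*(-5) = -49*(-5) = 245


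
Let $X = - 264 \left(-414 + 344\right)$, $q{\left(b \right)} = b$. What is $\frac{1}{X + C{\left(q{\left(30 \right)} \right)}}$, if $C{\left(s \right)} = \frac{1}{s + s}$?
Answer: $\frac{60}{1108801} \approx 5.4113 \cdot 10^{-5}$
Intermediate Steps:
$C{\left(s \right)} = \frac{1}{2 s}$
$X = 18480$ ($X = \left(-264\right) \left(-70\right) = 18480$)
$\frac{1}{X + C{\left(q{\left(30 \right)} \right)}} = \frac{1}{18480 + \frac{1}{2 \cdot 30}} = \frac{1}{18480 + \frac{1}{2} \cdot \frac{1}{30}} = \frac{1}{18480 + \frac{1}{60}} = \frac{1}{\frac{1108801}{60}} = \frac{60}{1108801}$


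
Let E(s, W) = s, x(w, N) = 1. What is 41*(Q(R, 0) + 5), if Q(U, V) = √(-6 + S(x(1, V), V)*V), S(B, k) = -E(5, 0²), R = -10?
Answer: 205 + 41*I*√6 ≈ 205.0 + 100.43*I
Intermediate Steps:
S(B, k) = -5 (S(B, k) = -1*5 = -5)
Q(U, V) = √(-6 - 5*V)
41*(Q(R, 0) + 5) = 41*(√(-6 - 5*0) + 5) = 41*(√(-6 + 0) + 5) = 41*(√(-6) + 5) = 41*(I*√6 + 5) = 41*(5 + I*√6) = 205 + 41*I*√6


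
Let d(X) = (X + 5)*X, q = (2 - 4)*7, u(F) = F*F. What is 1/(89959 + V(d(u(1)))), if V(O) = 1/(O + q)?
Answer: 8/719671 ≈ 1.1116e-5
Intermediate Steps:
u(F) = F²
q = -14 (q = -2*7 = -14)
d(X) = X*(5 + X) (d(X) = (5 + X)*X = X*(5 + X))
V(O) = 1/(-14 + O) (V(O) = 1/(O - 14) = 1/(-14 + O))
1/(89959 + V(d(u(1)))) = 1/(89959 + 1/(-14 + 1²*(5 + 1²))) = 1/(89959 + 1/(-14 + 1*(5 + 1))) = 1/(89959 + 1/(-14 + 1*6)) = 1/(89959 + 1/(-14 + 6)) = 1/(89959 + 1/(-8)) = 1/(89959 - ⅛) = 1/(719671/8) = 8/719671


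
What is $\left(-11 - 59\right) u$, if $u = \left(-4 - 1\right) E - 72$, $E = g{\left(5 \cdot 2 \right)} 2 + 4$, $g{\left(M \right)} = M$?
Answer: $13440$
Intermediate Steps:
$E = 24$ ($E = 5 \cdot 2 \cdot 2 + 4 = 10 \cdot 2 + 4 = 20 + 4 = 24$)
$u = -192$ ($u = \left(-4 - 1\right) 24 - 72 = \left(-5\right) 24 - 72 = -120 - 72 = -192$)
$\left(-11 - 59\right) u = \left(-11 - 59\right) \left(-192\right) = \left(-70\right) \left(-192\right) = 13440$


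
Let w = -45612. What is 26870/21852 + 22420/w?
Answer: 10217675/13843242 ≈ 0.73810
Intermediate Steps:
26870/21852 + 22420/w = 26870/21852 + 22420/(-45612) = 26870*(1/21852) + 22420*(-1/45612) = 13435/10926 - 5605/11403 = 10217675/13843242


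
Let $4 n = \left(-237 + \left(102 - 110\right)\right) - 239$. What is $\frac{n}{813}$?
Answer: $- \frac{121}{813} \approx -0.14883$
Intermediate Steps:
$n = -121$ ($n = \frac{\left(-237 + \left(102 - 110\right)\right) - 239}{4} = \frac{\left(-237 - 8\right) - 239}{4} = \frac{-245 - 239}{4} = \frac{1}{4} \left(-484\right) = -121$)
$\frac{n}{813} = - \frac{121}{813}$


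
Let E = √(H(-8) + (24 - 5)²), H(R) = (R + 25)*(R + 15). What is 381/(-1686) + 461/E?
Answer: -127/562 + 461*√30/120 ≈ 20.816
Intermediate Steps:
H(R) = (15 + R)*(25 + R) (H(R) = (25 + R)*(15 + R) = (15 + R)*(25 + R))
E = 4*√30 (E = √((375 + (-8)² + 40*(-8)) + (24 - 5)²) = √((375 + 64 - 320) + 19²) = √(119 + 361) = √480 = 4*√30 ≈ 21.909)
381/(-1686) + 461/E = 381/(-1686) + 461/((4*√30)) = 381*(-1/1686) + 461*(√30/120) = -127/562 + 461*√30/120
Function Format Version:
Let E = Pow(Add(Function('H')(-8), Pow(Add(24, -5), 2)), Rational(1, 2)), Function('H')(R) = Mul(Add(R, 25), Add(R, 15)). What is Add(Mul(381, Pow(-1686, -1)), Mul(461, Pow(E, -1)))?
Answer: Add(Rational(-127, 562), Mul(Rational(461, 120), Pow(30, Rational(1, 2)))) ≈ 20.816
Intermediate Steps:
Function('H')(R) = Mul(Add(15, R), Add(25, R)) (Function('H')(R) = Mul(Add(25, R), Add(15, R)) = Mul(Add(15, R), Add(25, R)))
E = Mul(4, Pow(30, Rational(1, 2))) (E = Pow(Add(Add(375, Pow(-8, 2), Mul(40, -8)), Pow(Add(24, -5), 2)), Rational(1, 2)) = Pow(Add(Add(375, 64, -320), Pow(19, 2)), Rational(1, 2)) = Pow(Add(119, 361), Rational(1, 2)) = Pow(480, Rational(1, 2)) = Mul(4, Pow(30, Rational(1, 2))) ≈ 21.909)
Add(Mul(381, Pow(-1686, -1)), Mul(461, Pow(E, -1))) = Add(Mul(381, Pow(-1686, -1)), Mul(461, Pow(Mul(4, Pow(30, Rational(1, 2))), -1))) = Add(Mul(381, Rational(-1, 1686)), Mul(461, Mul(Rational(1, 120), Pow(30, Rational(1, 2))))) = Add(Rational(-127, 562), Mul(Rational(461, 120), Pow(30, Rational(1, 2))))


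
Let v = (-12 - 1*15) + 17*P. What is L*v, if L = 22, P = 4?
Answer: 902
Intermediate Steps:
v = 41 (v = (-12 - 1*15) + 17*4 = (-12 - 15) + 68 = -27 + 68 = 41)
L*v = 22*41 = 902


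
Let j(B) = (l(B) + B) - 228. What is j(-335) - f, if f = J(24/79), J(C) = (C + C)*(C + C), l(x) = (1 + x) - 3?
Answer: -5619204/6241 ≈ -900.37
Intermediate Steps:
l(x) = -2 + x
j(B) = -230 + 2*B (j(B) = ((-2 + B) + B) - 228 = (-2 + 2*B) - 228 = -230 + 2*B)
J(C) = 4*C² (J(C) = (2*C)*(2*C) = 4*C²)
f = 2304/6241 (f = 4*(24/79)² = 4*(576/6241) = 2304/6241 ≈ 0.36917)
j(-335) - f = (-230 + 2*(-335)) - 1*2304/6241 = (-230 - 670) - 2304/6241 = -900 - 2304/6241 = -5619204/6241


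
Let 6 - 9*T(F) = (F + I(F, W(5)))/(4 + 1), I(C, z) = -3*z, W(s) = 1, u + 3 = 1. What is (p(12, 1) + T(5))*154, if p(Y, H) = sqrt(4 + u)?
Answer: 4312/45 + 154*sqrt(2) ≈ 313.61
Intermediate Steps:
u = -2 (u = -3 + 1 = -2)
p(Y, H) = sqrt(2) (p(Y, H) = sqrt(4 - 2) = sqrt(2))
T(F) = 11/15 - F/45 (T(F) = 2/3 - (F - 3*1)/(9*(4 + 1)) = 2/3 - (F - 3)/(9*5) = 2/3 - (-3 + F)/(9*5) = 2/3 - (-3/5 + F/5)/9 = 2/3 + (1/15 - F/45) = 11/15 - F/45)
(p(12, 1) + T(5))*154 = (sqrt(2) + (11/15 - 1/45*5))*154 = (sqrt(2) + (11/15 - 1/9))*154 = (sqrt(2) + 28/45)*154 = (28/45 + sqrt(2))*154 = 4312/45 + 154*sqrt(2)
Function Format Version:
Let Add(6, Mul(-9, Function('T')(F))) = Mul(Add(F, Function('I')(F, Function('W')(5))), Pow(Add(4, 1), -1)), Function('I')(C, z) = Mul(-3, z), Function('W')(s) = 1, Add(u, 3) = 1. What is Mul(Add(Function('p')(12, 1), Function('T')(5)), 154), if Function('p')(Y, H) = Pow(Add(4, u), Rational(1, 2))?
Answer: Add(Rational(4312, 45), Mul(154, Pow(2, Rational(1, 2)))) ≈ 313.61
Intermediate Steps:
u = -2 (u = Add(-3, 1) = -2)
Function('p')(Y, H) = Pow(2, Rational(1, 2)) (Function('p')(Y, H) = Pow(Add(4, -2), Rational(1, 2)) = Pow(2, Rational(1, 2)))
Function('T')(F) = Add(Rational(11, 15), Mul(Rational(-1, 45), F)) (Function('T')(F) = Add(Rational(2, 3), Mul(Rational(-1, 9), Mul(Add(F, Mul(-3, 1)), Pow(Add(4, 1), -1)))) = Add(Rational(2, 3), Mul(Rational(-1, 9), Mul(Add(F, -3), Pow(5, -1)))) = Add(Rational(2, 3), Mul(Rational(-1, 9), Mul(Add(-3, F), Rational(1, 5)))) = Add(Rational(2, 3), Mul(Rational(-1, 9), Add(Rational(-3, 5), Mul(Rational(1, 5), F)))) = Add(Rational(2, 3), Add(Rational(1, 15), Mul(Rational(-1, 45), F))) = Add(Rational(11, 15), Mul(Rational(-1, 45), F)))
Mul(Add(Function('p')(12, 1), Function('T')(5)), 154) = Mul(Add(Pow(2, Rational(1, 2)), Add(Rational(11, 15), Mul(Rational(-1, 45), 5))), 154) = Mul(Add(Pow(2, Rational(1, 2)), Add(Rational(11, 15), Rational(-1, 9))), 154) = Mul(Add(Pow(2, Rational(1, 2)), Rational(28, 45)), 154) = Mul(Add(Rational(28, 45), Pow(2, Rational(1, 2))), 154) = Add(Rational(4312, 45), Mul(154, Pow(2, Rational(1, 2))))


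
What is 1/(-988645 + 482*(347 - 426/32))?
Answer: -8/6622461 ≈ -1.2080e-6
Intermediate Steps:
1/(-988645 + 482*(347 - 426/32)) = 1/(-988645 + 482*(347 - 426*1/32)) = 1/(-988645 + 482*(347 - 213/16)) = 1/(-988645 + 482*(5339/16)) = 1/(-988645 + 1286699/8) = 1/(-6622461/8) = -8/6622461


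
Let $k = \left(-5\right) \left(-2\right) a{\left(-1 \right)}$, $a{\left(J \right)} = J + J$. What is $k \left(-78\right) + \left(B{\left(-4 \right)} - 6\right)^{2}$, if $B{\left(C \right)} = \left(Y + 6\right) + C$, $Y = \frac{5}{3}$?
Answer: $\frac{14089}{9} \approx 1565.4$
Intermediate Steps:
$a{\left(J \right)} = 2 J$
$k = -20$ ($k = \left(-5\right) \left(-2\right) 2 \left(-1\right) = 10 \left(-2\right) = -20$)
$Y = \frac{5}{3}$ ($Y = 5 \cdot \frac{1}{3} = \frac{5}{3} \approx 1.6667$)
$B{\left(C \right)} = \frac{23}{3} + C$ ($B{\left(C \right)} = \left(\frac{5}{3} + 6\right) + C = \frac{23}{3} + C$)
$k \left(-78\right) + \left(B{\left(-4 \right)} - 6\right)^{2} = \left(-20\right) \left(-78\right) + \left(\left(\frac{23}{3} - 4\right) - 6\right)^{2} = 1560 + \left(\frac{11}{3} - 6\right)^{2} = 1560 + \left(- \frac{7}{3}\right)^{2} = 1560 + \frac{49}{9} = \frac{14089}{9}$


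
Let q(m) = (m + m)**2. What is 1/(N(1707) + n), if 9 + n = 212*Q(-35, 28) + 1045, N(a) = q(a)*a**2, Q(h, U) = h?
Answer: 1/33962063972820 ≈ 2.9445e-14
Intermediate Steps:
q(m) = 4*m**2 (q(m) = (2*m)**2 = 4*m**2)
N(a) = 4*a**4 (N(a) = (4*a**2)*a**2 = 4*a**4)
n = -6384 (n = -9 + (212*(-35) + 1045) = -9 + (-7420 + 1045) = -9 - 6375 = -6384)
1/(N(1707) + n) = 1/(4*1707**4 - 6384) = 1/(4*8490515994801 - 6384) = 1/(33962063979204 - 6384) = 1/33962063972820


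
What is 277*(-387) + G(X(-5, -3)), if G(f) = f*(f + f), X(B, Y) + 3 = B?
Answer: -107071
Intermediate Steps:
X(B, Y) = -3 + B
G(f) = 2*f² (G(f) = f*(2*f) = 2*f²)
277*(-387) + G(X(-5, -3)) = 277*(-387) + 2*(-3 - 5)² = -107199 + 2*(-8)² = -107199 + 2*64 = -107199 + 128 = -107071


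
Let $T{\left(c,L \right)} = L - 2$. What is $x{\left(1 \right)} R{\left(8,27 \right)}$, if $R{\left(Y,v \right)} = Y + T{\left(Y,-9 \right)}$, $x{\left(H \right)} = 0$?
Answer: $0$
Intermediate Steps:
$T{\left(c,L \right)} = -2 + L$
$R{\left(Y,v \right)} = -11 + Y$ ($R{\left(Y,v \right)} = Y - 11 = -11 + Y$)
$x{\left(1 \right)} R{\left(8,27 \right)} = 0 \left(-11 + 8\right) = 0 \left(-3\right) = 0$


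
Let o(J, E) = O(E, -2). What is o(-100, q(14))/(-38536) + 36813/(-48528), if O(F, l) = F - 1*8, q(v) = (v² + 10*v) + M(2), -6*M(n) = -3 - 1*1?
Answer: -19924657/25973264 ≈ -0.76712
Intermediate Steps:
M(n) = ⅔ (M(n) = -(-3 - 1*1)/6 = -(-3 - 1)/6 = -⅙*(-4) = ⅔)
q(v) = ⅔ + v² + 10*v (q(v) = (v² + 10*v) + ⅔ = ⅔ + v² + 10*v)
O(F, l) = -8 + F (O(F, l) = F - 8 = -8 + F)
o(J, E) = -8 + E
o(-100, q(14))/(-38536) + 36813/(-48528) = (-8 + (⅔ + 14² + 10*14))/(-38536) + 36813/(-48528) = (-8 + (⅔ + 196 + 140))*(-1/38536) + 36813*(-1/48528) = (-8 + 1010/3)*(-1/38536) - 12271/16176 = (986/3)*(-1/38536) - 12271/16176 = -493/57804 - 12271/16176 = -19924657/25973264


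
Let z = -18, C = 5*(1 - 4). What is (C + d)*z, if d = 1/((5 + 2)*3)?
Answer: 1884/7 ≈ 269.14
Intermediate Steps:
C = -15 (C = 5*(-3) = -15)
d = 1/21 (d = 1/(7*3) = 1/21 ≈ 0.047619)
(C + d)*z = (-15 + 1/21)*(-18) = -314/21*(-18) = 1884/7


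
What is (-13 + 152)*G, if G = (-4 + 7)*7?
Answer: 2919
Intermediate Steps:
G = 21 (G = 3*7 = 21)
(-13 + 152)*G = (-13 + 152)*21 = 139*21 = 2919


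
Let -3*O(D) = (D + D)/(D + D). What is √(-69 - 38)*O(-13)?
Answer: -I*√107/3 ≈ -3.448*I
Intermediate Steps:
O(D) = -⅓ (O(D) = -(D + D)/(3*(D + D)) = -2*D/(3*(2*D)) = -2*D*1/(2*D)/3 = -⅓*1 = -⅓)
√(-69 - 38)*O(-13) = √(-69 - 38)*(-⅓) = √(-107)*(-⅓) = (I*√107)*(-⅓) = -I*√107/3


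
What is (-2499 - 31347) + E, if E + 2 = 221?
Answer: -33627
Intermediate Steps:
E = 219 (E = -2 + 221 = 219)
(-2499 - 31347) + E = (-2499 - 31347) + 219 = -33846 + 219 = -33627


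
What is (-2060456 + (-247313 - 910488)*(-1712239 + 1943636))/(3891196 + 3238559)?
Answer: -267913738453/7129755 ≈ -37577.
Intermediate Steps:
(-2060456 + (-247313 - 910488)*(-1712239 + 1943636))/(3891196 + 3238559) = (-2060456 - 1157801*231397)/7129755 = (-2060456 - 267911677997)*(1/7129755) = -267913738453*1/7129755 = -267913738453/7129755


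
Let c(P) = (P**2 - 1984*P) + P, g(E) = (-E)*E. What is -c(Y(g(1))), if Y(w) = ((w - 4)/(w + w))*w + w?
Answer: -27811/4 ≈ -6952.8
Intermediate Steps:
g(E) = -E**2
Y(w) = -2 + 3*w/2 (Y(w) = ((-4 + w)/((2*w)))*w + w = ((-4 + w)*(1/(2*w)))*w + w = ((-4 + w)/(2*w))*w + w = (-2 + w/2) + w = -2 + 3*w/2)
c(P) = P**2 - 1983*P
-c(Y(g(1))) = -(-2 + 3*(-1*1**2)/2)*(-1983 + (-2 + 3*(-1*1**2)/2)) = -(-2 + 3*(-1*1)/2)*(-1983 + (-2 + 3*(-1*1)/2)) = -(-2 + (3/2)*(-1))*(-1983 + (-2 + (3/2)*(-1))) = -(-2 - 3/2)*(-1983 + (-2 - 3/2)) = -(-7)*(-1983 - 7/2)/2 = -(-7)*(-3973)/(2*2) = -1*27811/4 = -27811/4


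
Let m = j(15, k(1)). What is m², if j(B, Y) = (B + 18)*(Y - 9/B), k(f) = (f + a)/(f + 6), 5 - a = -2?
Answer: 393129/1225 ≈ 320.92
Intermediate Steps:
a = 7 (a = 5 - 1*(-2) = 5 + 2 = 7)
k(f) = (7 + f)/(6 + f) (k(f) = (f + 7)/(f + 6) = (7 + f)/(6 + f))
j(B, Y) = (18 + B)*(Y - 9/B)
m = 627/35 (m = -9 - 162/15 + 18*((7 + 1)/(6 + 1)) + 15*((7 + 1)/(6 + 1)) = -9 - 162*1/15 + 18*(8/7) + 15*(8/7) = -9 - 54/5 + 18*((⅐)*8) + 15*((⅐)*8) = -9 - 54/5 + 18*(8/7) + 15*(8/7) = -9 - 54/5 + 144/7 + 120/7 = 627/35 ≈ 17.914)
m² = (627/35)² = 393129/1225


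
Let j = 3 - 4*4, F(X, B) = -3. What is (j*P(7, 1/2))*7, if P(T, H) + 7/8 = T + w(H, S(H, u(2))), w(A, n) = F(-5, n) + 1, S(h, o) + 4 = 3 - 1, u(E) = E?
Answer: -3003/8 ≈ -375.38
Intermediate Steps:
S(h, o) = -2 (S(h, o) = -4 + (3 - 1) = -4 + 2 = -2)
w(A, n) = -2 (w(A, n) = -3 + 1 = -2)
P(T, H) = -23/8 + T (P(T, H) = -7/8 + (T - 2) = -7/8 + (-2 + T) = -23/8 + T)
j = -13 (j = 3 - 16 = -13)
(j*P(7, 1/2))*7 = -13*(-23/8 + 7)*7 = -13*33/8*7 = -429/8*7 = -3003/8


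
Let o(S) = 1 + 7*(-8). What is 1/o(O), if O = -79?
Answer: -1/55 ≈ -0.018182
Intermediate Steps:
o(S) = -55 (o(S) = 1 - 56 = -55)
1/o(O) = 1/(-55) = -1/55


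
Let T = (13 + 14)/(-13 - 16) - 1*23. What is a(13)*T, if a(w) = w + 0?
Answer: -9022/29 ≈ -311.10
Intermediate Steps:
a(w) = w
T = -694/29 (T = 27/(-29) - 23 = 27*(-1/29) - 23 = -27/29 - 23 = -694/29 ≈ -23.931)
a(13)*T = 13*(-694/29) = -9022/29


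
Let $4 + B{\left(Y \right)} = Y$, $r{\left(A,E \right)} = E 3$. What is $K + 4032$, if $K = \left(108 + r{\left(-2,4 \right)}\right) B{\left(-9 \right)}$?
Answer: $2472$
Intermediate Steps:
$r{\left(A,E \right)} = 3 E$
$B{\left(Y \right)} = -4 + Y$
$K = -1560$ ($K = \left(108 + 3 \cdot 4\right) \left(-4 - 9\right) = \left(108 + 12\right) \left(-13\right) = 120 \left(-13\right) = -1560$)
$K + 4032 = -1560 + 4032 = 2472$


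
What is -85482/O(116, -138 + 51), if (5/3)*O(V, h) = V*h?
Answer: 23745/1682 ≈ 14.117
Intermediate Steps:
O(V, h) = 3*V*h/5 (O(V, h) = 3*(V*h)/5 = 3*V*h/5)
-85482/O(116, -138 + 51) = -85482*5/(348*(-138 + 51)) = -85482/((⅗)*116*(-87)) = -85482/(-30276/5) = -85482*(-5/30276) = 23745/1682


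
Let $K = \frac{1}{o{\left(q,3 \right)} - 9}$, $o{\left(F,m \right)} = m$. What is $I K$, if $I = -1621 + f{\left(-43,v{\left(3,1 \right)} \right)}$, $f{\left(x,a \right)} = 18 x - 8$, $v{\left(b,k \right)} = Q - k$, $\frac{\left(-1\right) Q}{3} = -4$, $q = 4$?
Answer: $\frac{801}{2} \approx 400.5$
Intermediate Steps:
$Q = 12$ ($Q = \left(-3\right) \left(-4\right) = 12$)
$v{\left(b,k \right)} = 12 - k$
$f{\left(x,a \right)} = -8 + 18 x$
$K = - \frac{1}{6}$ ($K = \frac{1}{3 - 9} = \frac{1}{-6} = - \frac{1}{6} \approx -0.16667$)
$I = -2403$ ($I = -1621 + \left(-8 + 18 \left(-43\right)\right) = -1621 - 782 = -2403$)
$I K = \left(-2403\right) \left(- \frac{1}{6}\right) = \frac{801}{2}$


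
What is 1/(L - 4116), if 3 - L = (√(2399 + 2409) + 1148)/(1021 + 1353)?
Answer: -5795770835/23840808115823 + 1187*√1202/23840808115823 ≈ -0.00024310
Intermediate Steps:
L = 2987/1187 - √1202/1187 (L = 3 - (√(2399 + 2409) + 1148)/(1021 + 1353) = 3 - (√4808 + 1148)/2374 = 3 - (2*√1202 + 1148)/2374 = 3 - (1148 + 2*√1202)/2374 = 3 - (574/1187 + √1202/1187) = 3 + (-574/1187 - √1202/1187) = 2987/1187 - √1202/1187 ≈ 2.4872)
1/(L - 4116) = 1/((2987/1187 - √1202/1187) - 4116) = 1/(-4882705/1187 - √1202/1187)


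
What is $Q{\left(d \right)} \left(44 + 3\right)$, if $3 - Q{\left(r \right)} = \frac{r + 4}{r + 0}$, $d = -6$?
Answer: $\frac{376}{3} \approx 125.33$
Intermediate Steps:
$Q{\left(r \right)} = 3 - \frac{4 + r}{r}$ ($Q{\left(r \right)} = 3 - \frac{r + 4}{r + 0} = 3 - \frac{4 + r}{r}$)
$Q{\left(d \right)} \left(44 + 3\right) = \left(2 - \frac{4}{-6}\right) \left(44 + 3\right) = \left(2 - - \frac{2}{3}\right) 47 = \left(2 + \frac{2}{3}\right) 47 = \frac{8}{3} \cdot 47 = \frac{376}{3}$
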